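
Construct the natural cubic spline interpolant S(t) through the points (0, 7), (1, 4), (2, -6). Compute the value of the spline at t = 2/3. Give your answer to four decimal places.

5.6481

Let σ_i = S''(x_i). Step sizes h_i = 1, 1; slopes of the chords Δ_i = (y_(i+1) - y_i)/h_i = -3, -10.
  1·σ_0 + 4·σ_1 + 1·σ_2 = 6(Δ_1 - Δ_0) = -42
Natural end conditions: σ_0 = σ_2 = 0.
Solving: σ_0 = 0, σ_1 = -21/2, σ_2 = 0.
On [0, 1], S(t) = 7 - 5/4·t + 0·t² - 7/4·t³.
With t = 2/3: S(2/3) = 305/54.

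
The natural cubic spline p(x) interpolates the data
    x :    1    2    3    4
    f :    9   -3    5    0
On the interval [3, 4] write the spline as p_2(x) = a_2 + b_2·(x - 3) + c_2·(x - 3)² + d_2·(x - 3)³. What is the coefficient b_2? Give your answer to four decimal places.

4.6000

Write M_i for p''(x_i). With h_i = 1, 1, 1 and divided differences Δ_i = -12, 8, -5, the continuity of p' gives the tridiagonal system
  1·M_0 + 4·M_1 + 1·M_2 = 6(Δ_1 - Δ_0) = 120
  1·M_1 + 4·M_2 + 1·M_3 = 6(Δ_2 - Δ_1) = -78
Natural end conditions: M_0 = M_3 = 0.
Hence M_0 = 0, M_1 = 186/5, M_2 = -144/5, M_3 = 0.
On [3, 4], with p_2(x) = a_2 + b_2·(x - 3) + c_2·(x - 3)² + d_2·(x - 3)³: c_2 = M_2/2 = -72/5, d_2 = (M_3 - M_2)/(6h_2) = 24/5, b_2 = Δ_2 - h_2(2M_2 + M_3)/6 = 23/5.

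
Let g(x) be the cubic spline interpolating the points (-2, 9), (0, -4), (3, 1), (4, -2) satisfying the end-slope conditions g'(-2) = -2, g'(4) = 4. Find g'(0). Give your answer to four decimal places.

-3.4872

Let σ_i = g''(x_i). Step sizes h_i = 2, 3, 1; slopes of the chords Δ_i = (y_(i+1) - y_i)/h_i = -13/2, 5/3, -3.
  2·σ_0 + 10·σ_1 + 3·σ_2 = 6(Δ_1 - Δ_0) = 49
  3·σ_1 + 8·σ_2 + 1·σ_3 = 6(Δ_2 - Δ_1) = -28
Clamped end conditions give two more equations: 2h_0·σ_0 + h_0·σ_1 = 6(Δ_0 - g'(-2)) = -27 and h_2·σ_2 + 2h_2·σ_3 = 6(g'(4) - Δ_2) = 42.
Solving: σ_0 = -937/78, σ_1 = 821/78, σ_2 = -419/39, σ_3 = 2057/78.
On [0, 3], g'(x) = b_1 + 2c_1·x + 3d_1·x² with b_1 = Δ_1 - h_1(2σ_1 + σ_2)/6 = -136/39, c_1 = σ_1/2 = 821/156, d_1 = (σ_2 - σ_1)/(6h_1) = -553/468. So g'(0) = -136/39.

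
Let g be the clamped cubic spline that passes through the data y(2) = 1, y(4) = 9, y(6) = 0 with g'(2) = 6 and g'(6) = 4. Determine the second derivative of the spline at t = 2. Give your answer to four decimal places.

2.8750

Let σ_i = g''(x_i). Step sizes h_i = 2, 2; slopes of the chords Δ_i = (y_(i+1) - y_i)/h_i = 4, -9/2.
  2·σ_0 + 8·σ_1 + 2·σ_2 = 6(Δ_1 - Δ_0) = -51
Clamped end conditions give two more equations: 2h_0·σ_0 + h_0·σ_1 = 6(Δ_0 - g'(2)) = -12 and h_1·σ_1 + 2h_1·σ_2 = 6(g'(6) - Δ_1) = 51.
Forward elimination and back-substitution give σ_0 = 23/8, σ_1 = -47/4, σ_2 = 149/8.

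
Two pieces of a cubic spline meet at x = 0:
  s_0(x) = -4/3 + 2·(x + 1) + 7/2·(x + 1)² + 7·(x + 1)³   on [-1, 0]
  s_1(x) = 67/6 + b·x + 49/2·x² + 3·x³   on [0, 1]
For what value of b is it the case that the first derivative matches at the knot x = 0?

30

s_0'(x) = 2 + 7·(x + 1) + 21·(x + 1)², so s_0'(0) = 30. On the right, s_1'(0) = b, so b = 30.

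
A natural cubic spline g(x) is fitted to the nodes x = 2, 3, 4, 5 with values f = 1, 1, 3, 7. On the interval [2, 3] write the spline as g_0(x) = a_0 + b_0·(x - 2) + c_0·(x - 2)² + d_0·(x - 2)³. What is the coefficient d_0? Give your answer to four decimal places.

Write M_i for g''(x_i). With h_i = 1, 1, 1 and divided differences Δ_i = 0, 2, 4, the continuity of g' gives the tridiagonal system
  1·M_0 + 4·M_1 + 1·M_2 = 6(Δ_1 - Δ_0) = 12
  1·M_1 + 4·M_2 + 1·M_3 = 6(Δ_2 - Δ_1) = 12
Natural end conditions: M_0 = M_3 = 0.
Forward elimination and back-substitution give M_0 = 0, M_1 = 12/5, M_2 = 12/5, M_3 = 0.
On [2, 3], with g_0(x) = a_0 + b_0·(x - 2) + c_0·(x - 2)² + d_0·(x - 2)³: c_0 = M_0/2 = 0, d_0 = (M_1 - M_0)/(6h_0) = 2/5, b_0 = Δ_0 - h_0(2M_0 + M_1)/6 = -2/5.

0.4000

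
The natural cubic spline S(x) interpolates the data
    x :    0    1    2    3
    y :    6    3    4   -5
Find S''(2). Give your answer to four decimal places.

Write σ_i for S''(x_i). With h_i = 1, 1, 1 and divided differences Δ_i = -3, 1, -9, the continuity of S' gives the tridiagonal system
  1·σ_0 + 4·σ_1 + 1·σ_2 = 6(Δ_1 - Δ_0) = 24
  1·σ_1 + 4·σ_2 + 1·σ_3 = 6(Δ_2 - Δ_1) = -60
Natural end conditions: σ_0 = σ_3 = 0.
Forward elimination and back-substitution give σ_0 = 0, σ_1 = 52/5, σ_2 = -88/5, σ_3 = 0.

-17.6000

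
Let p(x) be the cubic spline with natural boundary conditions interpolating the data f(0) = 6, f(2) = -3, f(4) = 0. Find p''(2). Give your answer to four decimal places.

With M_i denoting the second derivative at x_i, h_i = 2, 2, and Δ_i = (y_(i+1) − y_i)/h_i = -9/2, 3/2:
  2·M_0 + 8·M_1 + 2·M_2 = 6(Δ_1 - Δ_0) = 36
Natural end conditions: M_0 = M_2 = 0.
Hence M_0 = 0, M_1 = 9/2, M_2 = 0.

4.5000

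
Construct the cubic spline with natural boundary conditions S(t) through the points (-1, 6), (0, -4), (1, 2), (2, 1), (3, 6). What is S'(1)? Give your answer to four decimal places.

3.7500

Write σ_i for S''(x_i). With h_i = 1, 1, 1, 1 and divided differences Δ_i = -10, 6, -1, 5, the continuity of S' gives the tridiagonal system
  1·σ_0 + 4·σ_1 + 1·σ_2 = 6(Δ_1 - Δ_0) = 96
  1·σ_1 + 4·σ_2 + 1·σ_3 = 6(Δ_2 - Δ_1) = -42
  1·σ_2 + 4·σ_3 + 1·σ_4 = 6(Δ_3 - Δ_2) = 36
Natural end conditions: σ_0 = σ_4 = 0.
Solving the tridiagonal system: σ_0 = 0, σ_1 = 411/14, σ_2 = -150/7, σ_3 = 201/14, σ_4 = 0.
On [1, 2], S'(t) = b_2 + 2c_2·(t - 1) + 3d_2·(t - 1)² with b_2 = Δ_2 - h_2(2σ_2 + σ_3)/6 = 15/4, c_2 = σ_2/2 = -75/7, d_2 = (σ_3 - σ_2)/(6h_2) = 167/28. So S'(1) = 15/4.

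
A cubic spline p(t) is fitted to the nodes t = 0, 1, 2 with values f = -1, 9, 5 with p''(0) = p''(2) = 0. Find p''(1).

Let m_i = p''(x_i). Step sizes h_i = 1, 1; slopes of the chords Δ_i = (y_(i+1) - y_i)/h_i = 10, -4.
  1·m_0 + 4·m_1 + 1·m_2 = 6(Δ_1 - Δ_0) = -84
Natural end conditions: m_0 = m_2 = 0.
Hence m_0 = 0, m_1 = -21, m_2 = 0.

-21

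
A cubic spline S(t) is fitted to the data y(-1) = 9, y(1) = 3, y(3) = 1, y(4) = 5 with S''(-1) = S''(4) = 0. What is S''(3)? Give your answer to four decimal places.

4.9091

Let M_i = S''(x_i). Step sizes h_i = 2, 2, 1; slopes of the chords Δ_i = (y_(i+1) - y_i)/h_i = -3, -1, 4.
  2·M_0 + 8·M_1 + 2·M_2 = 6(Δ_1 - Δ_0) = 12
  2·M_1 + 6·M_2 + 1·M_3 = 6(Δ_2 - Δ_1) = 30
Natural end conditions: M_0 = M_3 = 0.
Forward elimination and back-substitution give M_0 = 0, M_1 = 3/11, M_2 = 54/11, M_3 = 0.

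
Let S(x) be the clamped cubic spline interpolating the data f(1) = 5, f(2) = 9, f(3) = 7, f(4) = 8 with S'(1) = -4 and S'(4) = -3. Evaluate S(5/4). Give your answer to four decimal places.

4.9375

Let m_i = S''(x_i). Step sizes h_i = 1, 1, 1; slopes of the chords Δ_i = (y_(i+1) - y_i)/h_i = 4, -2, 1.
  1·m_0 + 4·m_1 + 1·m_2 = 6(Δ_1 - Δ_0) = -36
  1·m_1 + 4·m_2 + 1·m_3 = 6(Δ_2 - Δ_1) = 18
Clamped end conditions give two more equations: 2h_0·m_0 + h_0·m_1 = 6(Δ_0 - S'(1)) = 48 and h_2·m_2 + 2h_2·m_3 = 6(S'(4) - Δ_2) = -24.
Hence m_0 = 104/3, m_1 = -64/3, m_2 = 44/3, m_3 = -58/3.
On [1, 2], S(x) = 5 - 4·(x - 1) + 52/3·(x - 1)² - 28/3·(x - 1)³.
With (x - 1) = 1/4: S(5/4) = 79/16.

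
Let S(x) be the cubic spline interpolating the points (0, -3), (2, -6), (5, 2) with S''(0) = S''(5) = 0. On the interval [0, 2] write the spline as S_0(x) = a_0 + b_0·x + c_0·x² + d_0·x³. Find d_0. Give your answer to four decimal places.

Put M_i = S'' at the i-th knot. Here h = (2, 3) and Δ = (-3/2, 8/3), so the interior equations h_(i-1)·M_(i-1) + 2(h_(i-1)+h_i)·M_i + h_i·M_(i+1) = 6(Δ_i − Δ_(i-1)) read
  2·M_0 + 10·M_1 + 3·M_2 = 6(Δ_1 - Δ_0) = 25
Natural end conditions: M_0 = M_2 = 0.
Solving: M_0 = 0, M_1 = 5/2, M_2 = 0.
On [0, 2], with S_0(x) = a_0 + b_0·x + c_0·x² + d_0·x³: c_0 = M_0/2 = 0, d_0 = (M_1 - M_0)/(6h_0) = 5/24, b_0 = Δ_0 - h_0(2M_0 + M_1)/6 = -7/3.

0.2083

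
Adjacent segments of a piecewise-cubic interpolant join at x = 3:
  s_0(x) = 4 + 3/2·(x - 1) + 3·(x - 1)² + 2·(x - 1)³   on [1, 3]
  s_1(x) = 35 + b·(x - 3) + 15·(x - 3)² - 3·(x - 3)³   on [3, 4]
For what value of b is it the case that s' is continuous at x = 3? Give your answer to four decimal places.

37.5000

s_0'(x) = 3/2 + 6·(x - 1) + 6·(x - 1)², so s_0'(3) = 75/2. On the right, s_1'(3) = b, so b = 75/2.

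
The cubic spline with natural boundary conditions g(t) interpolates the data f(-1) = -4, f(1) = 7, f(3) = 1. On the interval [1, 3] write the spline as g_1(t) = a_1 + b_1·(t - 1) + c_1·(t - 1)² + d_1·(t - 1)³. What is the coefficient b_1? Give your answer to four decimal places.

With σ_i denoting the second derivative at x_i, h_i = 2, 2, and Δ_i = (y_(i+1) − y_i)/h_i = 11/2, -3:
  2·σ_0 + 8·σ_1 + 2·σ_2 = 6(Δ_1 - Δ_0) = -51
Natural end conditions: σ_0 = σ_2 = 0.
Solving: σ_0 = 0, σ_1 = -51/8, σ_2 = 0.
On [1, 3], with g_1(t) = a_1 + b_1·(t - 1) + c_1·(t - 1)² + d_1·(t - 1)³: c_1 = σ_1/2 = -51/16, d_1 = (σ_2 - σ_1)/(6h_1) = 17/32, b_1 = Δ_1 - h_1(2σ_1 + σ_2)/6 = 5/4.

1.2500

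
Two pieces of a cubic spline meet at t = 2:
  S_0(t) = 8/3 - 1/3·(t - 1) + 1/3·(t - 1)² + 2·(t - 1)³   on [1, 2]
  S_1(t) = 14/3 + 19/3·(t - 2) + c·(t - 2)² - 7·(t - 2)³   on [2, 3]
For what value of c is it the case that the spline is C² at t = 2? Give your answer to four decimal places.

S_0''(t) = 2/3 + 12·(t - 1), so S_0''(2) = 38/3. On the right, S_1''(2) = 2c, so c = 19/3.

6.3333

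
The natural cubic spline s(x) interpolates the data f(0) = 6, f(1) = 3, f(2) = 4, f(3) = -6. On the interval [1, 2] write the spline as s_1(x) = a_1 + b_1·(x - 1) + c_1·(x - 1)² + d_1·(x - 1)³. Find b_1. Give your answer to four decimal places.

Let M_i = s''(x_i). Step sizes h_i = 1, 1, 1; slopes of the chords Δ_i = (y_(i+1) - y_i)/h_i = -3, 1, -10.
  1·M_0 + 4·M_1 + 1·M_2 = 6(Δ_1 - Δ_0) = 24
  1·M_1 + 4·M_2 + 1·M_3 = 6(Δ_2 - Δ_1) = -66
Natural end conditions: M_0 = M_3 = 0.
Solving the tridiagonal system: M_0 = 0, M_1 = 54/5, M_2 = -96/5, M_3 = 0.
On [1, 2], with s_1(x) = a_1 + b_1·(x - 1) + c_1·(x - 1)² + d_1·(x - 1)³: c_1 = M_1/2 = 27/5, d_1 = (M_2 - M_1)/(6h_1) = -5, b_1 = Δ_1 - h_1(2M_1 + M_2)/6 = 3/5.

0.6000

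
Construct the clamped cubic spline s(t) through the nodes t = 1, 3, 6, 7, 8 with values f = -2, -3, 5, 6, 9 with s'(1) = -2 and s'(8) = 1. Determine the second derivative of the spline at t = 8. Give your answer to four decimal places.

Let σ_i = s''(x_i). Step sizes h_i = 2, 3, 1, 1; slopes of the chords Δ_i = (y_(i+1) - y_i)/h_i = -1/2, 8/3, 1, 3.
  2·σ_0 + 10·σ_1 + 3·σ_2 = 6(Δ_1 - Δ_0) = 19
  3·σ_1 + 8·σ_2 + 1·σ_3 = 6(Δ_2 - Δ_1) = -10
  1·σ_2 + 4·σ_3 + 1·σ_4 = 6(Δ_3 - Δ_2) = 12
Clamped end conditions give two more equations: 2h_0·σ_0 + h_0·σ_1 = 6(Δ_0 - s'(1)) = 9 and h_3·σ_3 + 2h_3·σ_4 = 6(s'(8) - Δ_3) = -12.
Forward elimination and back-substitution give σ_0 = 535/564, σ_1 = 367/141, σ_2 = -839/282, σ_3 = 845/141, σ_4 = -2537/282.

-8.9965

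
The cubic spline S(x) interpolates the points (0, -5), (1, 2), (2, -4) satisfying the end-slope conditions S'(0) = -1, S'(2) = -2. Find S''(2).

31

With σ_i denoting the second derivative at x_i, h_i = 1, 1, and Δ_i = (y_(i+1) − y_i)/h_i = 7, -6:
  1·σ_0 + 4·σ_1 + 1·σ_2 = 6(Δ_1 - Δ_0) = -78
Clamped end conditions give two more equations: 2h_0·σ_0 + h_0·σ_1 = 6(Δ_0 - S'(0)) = 48 and h_1·σ_1 + 2h_1·σ_2 = 6(S'(2) - Δ_1) = 24.
Solving: σ_0 = 43, σ_1 = -38, σ_2 = 31.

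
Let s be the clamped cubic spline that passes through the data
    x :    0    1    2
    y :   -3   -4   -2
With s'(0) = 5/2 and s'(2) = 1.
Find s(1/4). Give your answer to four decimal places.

With M_i denoting the second derivative at x_i, h_i = 1, 1, and Δ_i = (y_(i+1) − y_i)/h_i = -1, 2:
  1·M_0 + 4·M_1 + 1·M_2 = 6(Δ_1 - Δ_0) = 18
Clamped end conditions give two more equations: 2h_0·M_0 + h_0·M_1 = 6(Δ_0 - s'(0)) = -21 and h_1·M_1 + 2h_1·M_2 = 6(s'(2) - Δ_1) = -6.
Hence M_0 = -63/4, M_1 = 21/2, M_2 = -33/4.
On [0, 1], s(x) = -3 + 5/2·x - 63/8·x² + 35/8·x³.
With x = 1/4: s(1/4) = -1433/512.

-2.7988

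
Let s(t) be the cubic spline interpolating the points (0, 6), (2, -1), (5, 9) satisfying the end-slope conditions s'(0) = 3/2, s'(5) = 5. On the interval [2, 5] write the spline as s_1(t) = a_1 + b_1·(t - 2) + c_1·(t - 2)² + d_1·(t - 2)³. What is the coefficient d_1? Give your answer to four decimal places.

Put M_i = s'' at the i-th knot. Here h = (2, 3) and Δ = (-7/2, 10/3), so the interior equations h_(i-1)·M_(i-1) + 2(h_(i-1)+h_i)·M_i + h_i·M_(i+1) = 6(Δ_i − Δ_(i-1)) read
  2·M_0 + 10·M_1 + 3·M_2 = 6(Δ_1 - Δ_0) = 41
Clamped end conditions give two more equations: 2h_0·M_0 + h_0·M_1 = 6(Δ_0 - s'(0)) = -30 and h_1·M_1 + 2h_1·M_2 = 6(s'(5) - Δ_1) = 10.
Solving the tridiagonal system: M_0 = -109/10, M_1 = 34/5, M_2 = -26/15.
On [2, 5], with s_1(t) = a_1 + b_1·(t - 2) + c_1·(t - 2)² + d_1·(t - 2)³: c_1 = M_1/2 = 17/5, d_1 = (M_2 - M_1)/(6h_1) = -64/135, b_1 = Δ_1 - h_1(2M_1 + M_2)/6 = -13/5.

-0.4741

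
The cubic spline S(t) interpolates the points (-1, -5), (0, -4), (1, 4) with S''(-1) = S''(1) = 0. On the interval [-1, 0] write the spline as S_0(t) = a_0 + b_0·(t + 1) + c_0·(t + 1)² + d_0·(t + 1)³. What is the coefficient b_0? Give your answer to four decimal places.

Let σ_i = S''(x_i). Step sizes h_i = 1, 1; slopes of the chords Δ_i = (y_(i+1) - y_i)/h_i = 1, 8.
  1·σ_0 + 4·σ_1 + 1·σ_2 = 6(Δ_1 - Δ_0) = 42
Natural end conditions: σ_0 = σ_2 = 0.
Hence σ_0 = 0, σ_1 = 21/2, σ_2 = 0.
On [-1, 0], with S_0(t) = a_0 + b_0·(t + 1) + c_0·(t + 1)² + d_0·(t + 1)³: c_0 = σ_0/2 = 0, d_0 = (σ_1 - σ_0)/(6h_0) = 7/4, b_0 = Δ_0 - h_0(2σ_0 + σ_1)/6 = -3/4.

-0.7500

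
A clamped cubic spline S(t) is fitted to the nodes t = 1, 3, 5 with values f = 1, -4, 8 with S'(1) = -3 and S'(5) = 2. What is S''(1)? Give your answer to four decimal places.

Let M_i = S''(x_i). Step sizes h_i = 2, 2; slopes of the chords Δ_i = (y_(i+1) - y_i)/h_i = -5/2, 6.
  2·M_0 + 8·M_1 + 2·M_2 = 6(Δ_1 - Δ_0) = 51
Clamped end conditions give two more equations: 2h_0·M_0 + h_0·M_1 = 6(Δ_0 - S'(1)) = 3 and h_1·M_1 + 2h_1·M_2 = 6(S'(5) - Δ_1) = -24.
Solving: M_0 = -35/8, M_1 = 41/4, M_2 = -89/8.

-4.3750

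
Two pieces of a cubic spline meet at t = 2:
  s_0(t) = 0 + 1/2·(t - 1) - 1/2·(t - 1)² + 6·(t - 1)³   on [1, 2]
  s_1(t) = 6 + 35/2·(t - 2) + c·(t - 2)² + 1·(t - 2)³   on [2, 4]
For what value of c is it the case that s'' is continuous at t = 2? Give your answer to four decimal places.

17.5000

s_0''(t) = -1 + 36·(t - 1), so s_0''(2) = 35. On the right, s_1''(2) = 2c, so c = 35/2.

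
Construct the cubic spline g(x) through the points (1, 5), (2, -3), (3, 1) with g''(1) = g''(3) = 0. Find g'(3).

With M_i denoting the second derivative at x_i, h_i = 1, 1, and Δ_i = (y_(i+1) − y_i)/h_i = -8, 4:
  1·M_0 + 4·M_1 + 1·M_2 = 6(Δ_1 - Δ_0) = 72
Natural end conditions: M_0 = M_2 = 0.
Forward elimination and back-substitution give M_0 = 0, M_1 = 18, M_2 = 0.
On [2, 3], g'(x) = b_1 + 2c_1·(x - 2) + 3d_1·(x - 2)² with b_1 = Δ_1 - h_1(2M_1 + M_2)/6 = -2, c_1 = M_1/2 = 9, d_1 = (M_2 - M_1)/(6h_1) = -3. So g'(3) = 7.

7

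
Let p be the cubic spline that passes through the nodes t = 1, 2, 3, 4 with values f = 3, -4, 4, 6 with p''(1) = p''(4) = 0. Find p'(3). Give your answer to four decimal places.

7.2000

With M_i denoting the second derivative at x_i, h_i = 1, 1, 1, and Δ_i = (y_(i+1) − y_i)/h_i = -7, 8, 2:
  1·M_0 + 4·M_1 + 1·M_2 = 6(Δ_1 - Δ_0) = 90
  1·M_1 + 4·M_2 + 1·M_3 = 6(Δ_2 - Δ_1) = -36
Natural end conditions: M_0 = M_3 = 0.
Solving: M_0 = 0, M_1 = 132/5, M_2 = -78/5, M_3 = 0.
On [3, 4], p'(t) = b_2 + 2c_2·(t - 3) + 3d_2·(t - 3)² with b_2 = Δ_2 - h_2(2M_2 + M_3)/6 = 36/5, c_2 = M_2/2 = -39/5, d_2 = (M_3 - M_2)/(6h_2) = 13/5. So p'(3) = 36/5.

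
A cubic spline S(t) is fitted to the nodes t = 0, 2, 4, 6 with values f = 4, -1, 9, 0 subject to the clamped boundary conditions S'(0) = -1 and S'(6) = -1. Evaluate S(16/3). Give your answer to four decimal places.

2.6444

Write σ_i for S''(x_i). With h_i = 2, 2, 2 and divided differences Δ_i = -5/2, 5, -9/2, the continuity of S' gives the tridiagonal system
  2·σ_0 + 8·σ_1 + 2·σ_2 = 6(Δ_1 - Δ_0) = 45
  2·σ_1 + 8·σ_2 + 2·σ_3 = 6(Δ_2 - Δ_1) = -57
Clamped end conditions give two more equations: 2h_0·σ_0 + h_0·σ_1 = 6(Δ_0 - S'(0)) = -9 and h_2·σ_2 + 2h_2·σ_3 = 6(S'(6) - Δ_2) = 21.
Hence σ_0 = -38/5, σ_1 = 107/10, σ_2 = -127/10, σ_3 = 58/5.
On [4, 6], S(t) = 9 + 1/10·(t - 4) - 127/20·(t - 4)² + 81/40·(t - 4)³.
With (t - 4) = 4/3: S(16/3) = 119/45.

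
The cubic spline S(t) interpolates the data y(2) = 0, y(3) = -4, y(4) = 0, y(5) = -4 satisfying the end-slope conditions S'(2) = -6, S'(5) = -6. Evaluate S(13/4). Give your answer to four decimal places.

Put σ_i = S'' at the i-th knot. Here h = (1, 1, 1) and Δ = (-4, 4, -4), so the interior equations h_(i-1)·σ_(i-1) + 2(h_(i-1)+h_i)·σ_i + h_i·σ_(i+1) = 6(Δ_i − Δ_(i-1)) read
  1·σ_0 + 4·σ_1 + 1·σ_2 = 6(Δ_1 - Δ_0) = 48
  1·σ_1 + 4·σ_2 + 1·σ_3 = 6(Δ_2 - Δ_1) = -48
Clamped end conditions give two more equations: 2h_0·σ_0 + h_0·σ_1 = 6(Δ_0 - S'(2)) = 12 and h_2·σ_2 + 2h_2·σ_3 = 6(S'(5) - Δ_2) = -12.
Forward elimination and back-substitution give σ_0 = -12/5, σ_1 = 84/5, σ_2 = -84/5, σ_3 = 12/5.
On [3, 4], S(t) = -4 + 6/5·(t - 3) + 42/5·(t - 3)² - 28/5·(t - 3)³.
With (t - 3) = 1/4: S(13/4) = -261/80.

-3.2625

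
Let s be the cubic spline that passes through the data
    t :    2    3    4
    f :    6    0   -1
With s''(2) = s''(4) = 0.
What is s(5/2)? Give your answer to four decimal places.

2.5313

Put M_i = s'' at the i-th knot. Here h = (1, 1) and Δ = (-6, -1), so the interior equations h_(i-1)·M_(i-1) + 2(h_(i-1)+h_i)·M_i + h_i·M_(i+1) = 6(Δ_i − Δ_(i-1)) read
  1·M_0 + 4·M_1 + 1·M_2 = 6(Δ_1 - Δ_0) = 30
Natural end conditions: M_0 = M_2 = 0.
Solving: M_0 = 0, M_1 = 15/2, M_2 = 0.
On [2, 3], s(t) = 6 - 29/4·(t - 2) + 0·(t - 2)² + 5/4·(t - 2)³.
With (t - 2) = 1/2: s(5/2) = 81/32.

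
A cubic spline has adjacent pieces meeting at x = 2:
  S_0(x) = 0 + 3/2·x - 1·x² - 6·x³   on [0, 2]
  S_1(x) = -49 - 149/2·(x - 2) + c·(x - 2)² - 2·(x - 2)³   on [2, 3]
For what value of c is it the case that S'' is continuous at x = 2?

-37

S_0''(x) = -2 - 36·x, so S_0''(2) = -74. On the right, S_1''(2) = 2c, so c = -37.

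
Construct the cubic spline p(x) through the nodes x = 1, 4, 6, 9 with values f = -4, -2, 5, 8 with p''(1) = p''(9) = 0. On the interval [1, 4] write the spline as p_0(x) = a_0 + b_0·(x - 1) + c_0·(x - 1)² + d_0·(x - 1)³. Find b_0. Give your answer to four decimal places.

-0.3750

Write M_i for p''(x_i). With h_i = 3, 2, 3 and divided differences Δ_i = 2/3, 7/2, 1, the continuity of p' gives the tridiagonal system
  3·M_0 + 10·M_1 + 2·M_2 = 6(Δ_1 - Δ_0) = 17
  2·M_1 + 10·M_2 + 3·M_3 = 6(Δ_2 - Δ_1) = -15
Natural end conditions: M_0 = M_3 = 0.
Solving: M_0 = 0, M_1 = 25/12, M_2 = -23/12, M_3 = 0.
On [1, 4], with p_0(x) = a_0 + b_0·(x - 1) + c_0·(x - 1)² + d_0·(x - 1)³: c_0 = M_0/2 = 0, d_0 = (M_1 - M_0)/(6h_0) = 25/216, b_0 = Δ_0 - h_0(2M_0 + M_1)/6 = -3/8.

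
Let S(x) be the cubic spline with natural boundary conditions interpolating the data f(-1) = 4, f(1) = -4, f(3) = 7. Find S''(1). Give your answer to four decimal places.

Put M_i = S'' at the i-th knot. Here h = (2, 2) and Δ = (-4, 11/2), so the interior equations h_(i-1)·M_(i-1) + 2(h_(i-1)+h_i)·M_i + h_i·M_(i+1) = 6(Δ_i − Δ_(i-1)) read
  2·M_0 + 8·M_1 + 2·M_2 = 6(Δ_1 - Δ_0) = 57
Natural end conditions: M_0 = M_2 = 0.
Solving: M_0 = 0, M_1 = 57/8, M_2 = 0.

7.1250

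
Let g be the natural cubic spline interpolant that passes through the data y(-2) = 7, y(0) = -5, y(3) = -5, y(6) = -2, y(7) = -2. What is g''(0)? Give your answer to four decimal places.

Put m_i = g'' at the i-th knot. Here h = (2, 3, 3, 1) and Δ = (-6, 0, 1, 0), so the interior equations h_(i-1)·m_(i-1) + 2(h_(i-1)+h_i)·m_i + h_i·m_(i+1) = 6(Δ_i − Δ_(i-1)) read
  2·m_0 + 10·m_1 + 3·m_2 = 6(Δ_1 - Δ_0) = 36
  3·m_1 + 12·m_2 + 3·m_3 = 6(Δ_2 - Δ_1) = 6
  3·m_2 + 8·m_3 + 1·m_4 = 6(Δ_3 - Δ_2) = -6
Natural end conditions: m_0 = m_4 = 0.
Forward elimination and back-substitution give m_0 = 0, m_1 = 489/133, m_2 = -34/133, m_3 = -87/133, m_4 = 0.

3.6767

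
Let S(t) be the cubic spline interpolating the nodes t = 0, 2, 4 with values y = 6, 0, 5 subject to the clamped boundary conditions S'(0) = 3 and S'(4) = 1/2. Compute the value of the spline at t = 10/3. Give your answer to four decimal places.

3.3704

Write M_i for S''(x_i). With h_i = 2, 2 and divided differences Δ_i = -3, 5/2, the continuity of S' gives the tridiagonal system
  2·M_0 + 8·M_1 + 2·M_2 = 6(Δ_1 - Δ_0) = 33
Clamped end conditions give two more equations: 2h_0·M_0 + h_0·M_1 = 6(Δ_0 - S'(0)) = -36 and h_1·M_1 + 2h_1·M_2 = 6(S'(4) - Δ_1) = -12.
Hence M_0 = -55/4, M_1 = 19/2, M_2 = -31/4.
On [2, 4], S(t) = 0 - 5/4·(t - 2) + 19/4·(t - 2)² - 23/16·(t - 2)³.
With (t - 2) = 4/3: S(10/3) = 91/27.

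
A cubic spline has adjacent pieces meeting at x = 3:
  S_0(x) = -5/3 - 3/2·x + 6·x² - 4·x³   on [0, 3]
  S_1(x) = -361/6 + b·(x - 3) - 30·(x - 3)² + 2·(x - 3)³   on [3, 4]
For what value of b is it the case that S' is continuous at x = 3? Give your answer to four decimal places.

-73.5000

S_0'(x) = -3/2 + 12·x - 12·x², so S_0'(3) = -147/2. On the right, S_1'(3) = b, so b = -147/2.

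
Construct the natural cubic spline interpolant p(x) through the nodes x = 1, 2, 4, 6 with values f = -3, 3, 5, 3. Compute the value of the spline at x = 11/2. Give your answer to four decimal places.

With M_i denoting the second derivative at x_i, h_i = 1, 2, 2, and Δ_i = (y_(i+1) − y_i)/h_i = 6, 1, -1:
  1·M_0 + 6·M_1 + 2·M_2 = 6(Δ_1 - Δ_0) = -30
  2·M_1 + 8·M_2 + 2·M_3 = 6(Δ_2 - Δ_1) = -12
Natural end conditions: M_0 = M_3 = 0.
Hence M_0 = 0, M_1 = -54/11, M_2 = -3/11, M_3 = 0.
On [4, 6], p(x) = 5 - 9/11·(x - 4) - 3/22·(x - 4)² + 1/44·(x - 4)³.
With (x - 4) = 3/2: p(11/2) = 1247/352.

3.5426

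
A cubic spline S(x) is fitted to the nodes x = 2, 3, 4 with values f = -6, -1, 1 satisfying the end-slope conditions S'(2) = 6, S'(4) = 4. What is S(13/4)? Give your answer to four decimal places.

With σ_i denoting the second derivative at x_i, h_i = 1, 1, and Δ_i = (y_(i+1) − y_i)/h_i = 5, 2:
  1·σ_0 + 4·σ_1 + 1·σ_2 = 6(Δ_1 - Δ_0) = -18
Clamped end conditions give two more equations: 2h_0·σ_0 + h_0·σ_1 = 6(Δ_0 - S'(2)) = -6 and h_1·σ_1 + 2h_1·σ_2 = 6(S'(4) - Δ_1) = 12.
Hence σ_0 = 1/2, σ_1 = -7, σ_2 = 19/2.
On [3, 4], S(x) = -1 + 11/4·(x - 3) - 7/2·(x - 3)² + 11/4·(x - 3)³.
With (x - 3) = 1/4: S(13/4) = -125/256.

-0.4883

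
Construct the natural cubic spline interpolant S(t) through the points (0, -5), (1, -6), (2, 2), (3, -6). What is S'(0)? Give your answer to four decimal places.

-4.4667

Write M_i for S''(x_i). With h_i = 1, 1, 1 and divided differences Δ_i = -1, 8, -8, the continuity of S' gives the tridiagonal system
  1·M_0 + 4·M_1 + 1·M_2 = 6(Δ_1 - Δ_0) = 54
  1·M_1 + 4·M_2 + 1·M_3 = 6(Δ_2 - Δ_1) = -96
Natural end conditions: M_0 = M_3 = 0.
Forward elimination and back-substitution give M_0 = 0, M_1 = 104/5, M_2 = -146/5, M_3 = 0.
On [0, 1], S'(t) = b_0 + 2c_0·t + 3d_0·t² with b_0 = Δ_0 - h_0(2M_0 + M_1)/6 = -67/15, c_0 = M_0/2 = 0, d_0 = (M_1 - M_0)/(6h_0) = 52/15. So S'(0) = -67/15.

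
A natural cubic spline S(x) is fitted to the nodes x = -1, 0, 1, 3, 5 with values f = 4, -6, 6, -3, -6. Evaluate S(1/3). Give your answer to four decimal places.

-3.1543

Put σ_i = S'' at the i-th knot. Here h = (1, 1, 2, 2) and Δ = (-10, 12, -9/2, -3/2), so the interior equations h_(i-1)·σ_(i-1) + 2(h_(i-1)+h_i)·σ_i + h_i·σ_(i+1) = 6(Δ_i − Δ_(i-1)) read
  1·σ_0 + 4·σ_1 + 1·σ_2 = 6(Δ_1 - Δ_0) = 132
  1·σ_1 + 6·σ_2 + 2·σ_3 = 6(Δ_2 - Δ_1) = -99
  2·σ_2 + 8·σ_3 + 2·σ_4 = 6(Δ_3 - Δ_2) = 18
Natural end conditions: σ_0 = σ_4 = 0.
Hence σ_0 = 0, σ_1 = 79/2, σ_2 = -26, σ_3 = 35/4, σ_4 = 0.
On [0, 1], S(x) = -6 + 19/6·x + 79/4·x² - 131/12·x³.
With x = 1/3: S(1/3) = -511/162.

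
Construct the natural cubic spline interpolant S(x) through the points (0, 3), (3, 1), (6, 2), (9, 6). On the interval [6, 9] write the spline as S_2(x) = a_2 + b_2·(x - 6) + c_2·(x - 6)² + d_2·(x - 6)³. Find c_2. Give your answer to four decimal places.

0.2000

With m_i denoting the second derivative at x_i, h_i = 3, 3, 3, and Δ_i = (y_(i+1) − y_i)/h_i = -2/3, 1/3, 4/3:
  3·m_0 + 12·m_1 + 3·m_2 = 6(Δ_1 - Δ_0) = 6
  3·m_1 + 12·m_2 + 3·m_3 = 6(Δ_2 - Δ_1) = 6
Natural end conditions: m_0 = m_3 = 0.
Hence m_0 = 0, m_1 = 2/5, m_2 = 2/5, m_3 = 0.
On [6, 9], with S_2(x) = a_2 + b_2·(x - 6) + c_2·(x - 6)² + d_2·(x - 6)³: c_2 = m_2/2 = 1/5, d_2 = (m_3 - m_2)/(6h_2) = -1/45, b_2 = Δ_2 - h_2(2m_2 + m_3)/6 = 14/15.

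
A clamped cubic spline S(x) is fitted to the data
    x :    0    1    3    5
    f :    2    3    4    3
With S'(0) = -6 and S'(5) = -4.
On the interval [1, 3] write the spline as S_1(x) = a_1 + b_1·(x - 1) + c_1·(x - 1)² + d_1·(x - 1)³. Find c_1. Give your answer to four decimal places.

-2.5652

Let σ_i = S''(x_i). Step sizes h_i = 1, 2, 2; slopes of the chords Δ_i = (y_(i+1) - y_i)/h_i = 1, 1/2, -1/2.
  1·σ_0 + 6·σ_1 + 2·σ_2 = 6(Δ_1 - Δ_0) = -3
  2·σ_1 + 8·σ_2 + 2·σ_3 = 6(Δ_2 - Δ_1) = -6
Clamped end conditions give two more equations: 2h_0·σ_0 + h_0·σ_1 = 6(Δ_0 - S'(0)) = 42 and h_2·σ_2 + 2h_2·σ_3 = 6(S'(5) - Δ_2) = -21.
Solving the tridiagonal system: σ_0 = 542/23, σ_1 = -118/23, σ_2 = 97/46, σ_3 = -145/23.
On [1, 3], with S_1(x) = a_1 + b_1·(x - 1) + c_1·(x - 1)² + d_1·(x - 1)³: c_1 = σ_1/2 = -59/23, d_1 = (σ_2 - σ_1)/(6h_1) = 111/184, b_1 = Δ_1 - h_1(2σ_1 + σ_2)/6 = 74/23.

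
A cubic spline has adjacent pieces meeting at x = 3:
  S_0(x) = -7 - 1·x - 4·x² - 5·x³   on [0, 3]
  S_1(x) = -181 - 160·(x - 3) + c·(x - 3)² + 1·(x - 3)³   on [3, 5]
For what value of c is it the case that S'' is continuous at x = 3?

S_0''(x) = -8 - 30·x, so S_0''(3) = -98. On the right, S_1''(3) = 2c, so c = -49.

-49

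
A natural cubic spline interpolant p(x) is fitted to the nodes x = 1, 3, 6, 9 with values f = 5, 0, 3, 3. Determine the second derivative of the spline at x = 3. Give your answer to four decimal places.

With σ_i denoting the second derivative at x_i, h_i = 2, 3, 3, and Δ_i = (y_(i+1) − y_i)/h_i = -5/2, 1, 0:
  2·σ_0 + 10·σ_1 + 3·σ_2 = 6(Δ_1 - Δ_0) = 21
  3·σ_1 + 12·σ_2 + 3·σ_3 = 6(Δ_2 - Δ_1) = -6
Natural end conditions: σ_0 = σ_3 = 0.
Forward elimination and back-substitution give σ_0 = 0, σ_1 = 90/37, σ_2 = -41/37, σ_3 = 0.

2.4324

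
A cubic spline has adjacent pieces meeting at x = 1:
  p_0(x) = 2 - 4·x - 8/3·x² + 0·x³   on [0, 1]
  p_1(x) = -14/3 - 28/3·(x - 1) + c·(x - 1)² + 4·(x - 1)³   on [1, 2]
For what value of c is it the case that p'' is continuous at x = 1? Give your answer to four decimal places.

-2.6667

p_0''(x) = -16/3 + 0·x, so p_0''(1) = -16/3. On the right, p_1''(1) = 2c, so c = -8/3.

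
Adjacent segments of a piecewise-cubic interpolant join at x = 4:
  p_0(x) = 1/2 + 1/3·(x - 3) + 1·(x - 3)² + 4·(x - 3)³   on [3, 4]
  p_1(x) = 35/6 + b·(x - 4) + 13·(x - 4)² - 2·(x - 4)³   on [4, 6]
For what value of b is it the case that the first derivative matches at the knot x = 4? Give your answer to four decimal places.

14.3333

p_0'(x) = 1/3 + 2·(x - 3) + 12·(x - 3)², so p_0'(4) = 43/3. On the right, p_1'(4) = b, so b = 43/3.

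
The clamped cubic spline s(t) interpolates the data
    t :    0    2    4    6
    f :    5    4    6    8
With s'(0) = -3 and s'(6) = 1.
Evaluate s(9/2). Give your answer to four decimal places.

Write M_i for s''(x_i). With h_i = 2, 2, 2 and divided differences Δ_i = -1/2, 1, 1, the continuity of s' gives the tridiagonal system
  2·M_0 + 8·M_1 + 2·M_2 = 6(Δ_1 - Δ_0) = 9
  2·M_1 + 8·M_2 + 2·M_3 = 6(Δ_2 - Δ_1) = 0
Clamped end conditions give two more equations: 2h_0·M_0 + h_0·M_1 = 6(Δ_0 - s'(0)) = 15 and h_2·M_2 + 2h_2·M_3 = 6(s'(6) - Δ_2) = 0.
Solving: M_0 = 109/30, M_1 = 7/30, M_2 = -1/15, M_3 = 1/30.
On [4, 6], s(t) = 6 + 31/30·(t - 4) - 1/30·(t - 4)² + 1/120·(t - 4)³.
With (t - 4) = 1/2: s(9/2) = 2083/320.

6.5094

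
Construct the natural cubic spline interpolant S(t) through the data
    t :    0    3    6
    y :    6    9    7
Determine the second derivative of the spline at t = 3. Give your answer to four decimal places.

-0.8333

Put M_i = S'' at the i-th knot. Here h = (3, 3) and Δ = (1, -2/3), so the interior equations h_(i-1)·M_(i-1) + 2(h_(i-1)+h_i)·M_i + h_i·M_(i+1) = 6(Δ_i − Δ_(i-1)) read
  3·M_0 + 12·M_1 + 3·M_2 = 6(Δ_1 - Δ_0) = -10
Natural end conditions: M_0 = M_2 = 0.
Hence M_0 = 0, M_1 = -5/6, M_2 = 0.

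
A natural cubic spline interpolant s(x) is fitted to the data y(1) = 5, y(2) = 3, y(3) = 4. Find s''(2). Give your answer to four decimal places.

With m_i denoting the second derivative at x_i, h_i = 1, 1, and Δ_i = (y_(i+1) − y_i)/h_i = -2, 1:
  1·m_0 + 4·m_1 + 1·m_2 = 6(Δ_1 - Δ_0) = 18
Natural end conditions: m_0 = m_2 = 0.
Hence m_0 = 0, m_1 = 9/2, m_2 = 0.

4.5000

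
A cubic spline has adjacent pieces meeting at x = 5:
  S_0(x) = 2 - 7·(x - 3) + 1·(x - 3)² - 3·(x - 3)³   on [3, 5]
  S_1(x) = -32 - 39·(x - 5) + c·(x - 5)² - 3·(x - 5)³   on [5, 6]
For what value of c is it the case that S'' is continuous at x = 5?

-17

S_0''(x) = 2 - 18·(x - 3), so S_0''(5) = -34. On the right, S_1''(5) = 2c, so c = -17.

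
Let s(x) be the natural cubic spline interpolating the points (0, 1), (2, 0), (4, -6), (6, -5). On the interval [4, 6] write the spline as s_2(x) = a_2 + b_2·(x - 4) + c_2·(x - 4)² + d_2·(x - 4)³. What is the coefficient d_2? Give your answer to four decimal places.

-0.2750

Put m_i = s'' at the i-th knot. Here h = (2, 2, 2) and Δ = (-1/2, -3, 1/2), so the interior equations h_(i-1)·m_(i-1) + 2(h_(i-1)+h_i)·m_i + h_i·m_(i+1) = 6(Δ_i − Δ_(i-1)) read
  2·m_0 + 8·m_1 + 2·m_2 = 6(Δ_1 - Δ_0) = -15
  2·m_1 + 8·m_2 + 2·m_3 = 6(Δ_2 - Δ_1) = 21
Natural end conditions: m_0 = m_3 = 0.
Forward elimination and back-substitution give m_0 = 0, m_1 = -27/10, m_2 = 33/10, m_3 = 0.
On [4, 6], with s_2(x) = a_2 + b_2·(x - 4) + c_2·(x - 4)² + d_2·(x - 4)³: c_2 = m_2/2 = 33/20, d_2 = (m_3 - m_2)/(6h_2) = -11/40, b_2 = Δ_2 - h_2(2m_2 + m_3)/6 = -17/10.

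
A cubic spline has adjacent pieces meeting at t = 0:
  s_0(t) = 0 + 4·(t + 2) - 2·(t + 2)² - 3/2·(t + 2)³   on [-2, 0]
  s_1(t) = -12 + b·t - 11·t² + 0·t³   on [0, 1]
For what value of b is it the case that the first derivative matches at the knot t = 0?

-22

s_0'(t) = 4 - 4·(t + 2) - 9/2·(t + 2)², so s_0'(0) = -22. On the right, s_1'(0) = b, so b = -22.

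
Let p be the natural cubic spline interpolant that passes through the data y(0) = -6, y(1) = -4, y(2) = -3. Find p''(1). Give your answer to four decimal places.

-1.5000

With m_i denoting the second derivative at x_i, h_i = 1, 1, and Δ_i = (y_(i+1) − y_i)/h_i = 2, 1:
  1·m_0 + 4·m_1 + 1·m_2 = 6(Δ_1 - Δ_0) = -6
Natural end conditions: m_0 = m_2 = 0.
Solving: m_0 = 0, m_1 = -3/2, m_2 = 0.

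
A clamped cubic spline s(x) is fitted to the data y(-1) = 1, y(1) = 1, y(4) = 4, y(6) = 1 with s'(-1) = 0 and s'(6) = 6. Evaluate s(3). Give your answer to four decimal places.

4.7153

Let m_i = s''(x_i). Step sizes h_i = 2, 3, 2; slopes of the chords Δ_i = (y_(i+1) - y_i)/h_i = 0, 1, -3/2.
  2·m_0 + 10·m_1 + 3·m_2 = 6(Δ_1 - Δ_0) = 6
  3·m_1 + 10·m_2 + 2·m_3 = 6(Δ_2 - Δ_1) = -15
Clamped end conditions give two more equations: 2h_0·m_0 + h_0·m_1 = 6(Δ_0 - s'(-1)) = 0 and h_2·m_2 + 2h_2·m_3 = 6(s'(6) - Δ_2) = 45.
Forward elimination and back-substitution give m_0 = -37/32, m_1 = 37/16, m_2 = -79/16, m_3 = 439/32.
On [1, 4], s(x) = 1 + 37/32·(x - 1) + 37/32·(x - 1)² - 29/72·(x - 1)³.
With (x - 1) = 2: s(3) = 679/144.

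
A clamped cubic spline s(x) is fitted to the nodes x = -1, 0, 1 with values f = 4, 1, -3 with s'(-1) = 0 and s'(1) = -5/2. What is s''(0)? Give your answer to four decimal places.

-0.5000

Write M_i for s''(x_i). With h_i = 1, 1 and divided differences Δ_i = -3, -4, the continuity of s' gives the tridiagonal system
  1·M_0 + 4·M_1 + 1·M_2 = 6(Δ_1 - Δ_0) = -6
Clamped end conditions give two more equations: 2h_0·M_0 + h_0·M_1 = 6(Δ_0 - s'(-1)) = -18 and h_1·M_1 + 2h_1·M_2 = 6(s'(1) - Δ_1) = 9.
Solving the tridiagonal system: M_0 = -35/4, M_1 = -1/2, M_2 = 19/4.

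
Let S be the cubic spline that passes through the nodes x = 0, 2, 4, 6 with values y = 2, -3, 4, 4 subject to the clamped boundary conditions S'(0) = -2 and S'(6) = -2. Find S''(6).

-1

Put σ_i = S'' at the i-th knot. Here h = (2, 2, 2) and Δ = (-5/2, 7/2, 0), so the interior equations h_(i-1)·σ_(i-1) + 2(h_(i-1)+h_i)·σ_i + h_i·σ_(i+1) = 6(Δ_i − Δ_(i-1)) read
  2·σ_0 + 8·σ_1 + 2·σ_2 = 6(Δ_1 - Δ_0) = 36
  2·σ_1 + 8·σ_2 + 2·σ_3 = 6(Δ_2 - Δ_1) = -21
Clamped end conditions give two more equations: 2h_0·σ_0 + h_0·σ_1 = 6(Δ_0 - S'(0)) = -3 and h_2·σ_2 + 2h_2·σ_3 = 6(S'(6) - Δ_2) = -12.
Solving: σ_0 = -4, σ_1 = 13/2, σ_2 = -4, σ_3 = -1.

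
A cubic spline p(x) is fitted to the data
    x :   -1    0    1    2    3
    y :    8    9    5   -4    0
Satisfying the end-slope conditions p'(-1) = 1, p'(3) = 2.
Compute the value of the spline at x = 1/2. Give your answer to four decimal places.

Write m_i for p''(x_i). With h_i = 1, 1, 1, 1 and divided differences Δ_i = 1, -4, -9, 4, the continuity of p' gives the tridiagonal system
  1·m_0 + 4·m_1 + 1·m_2 = 6(Δ_1 - Δ_0) = -30
  1·m_1 + 4·m_2 + 1·m_3 = 6(Δ_2 - Δ_1) = -30
  1·m_2 + 4·m_3 + 1·m_4 = 6(Δ_3 - Δ_2) = 78
Clamped end conditions give two more equations: 2h_0·m_0 + h_0·m_1 = 6(Δ_0 - p'(-1)) = 0 and h_3·m_3 + 2h_3·m_4 = 6(p'(3) - Δ_3) = -12.
Solving: m_0 = 67/28, m_1 = -67/14, m_2 = -53/4, m_3 = 389/14, m_4 = -557/28.
On [0, 1], p(x) = 9 - 11/56·x - 67/28·x² - 79/56·x³.
With x = 1/2: p(1/2) = 3641/448.

8.1272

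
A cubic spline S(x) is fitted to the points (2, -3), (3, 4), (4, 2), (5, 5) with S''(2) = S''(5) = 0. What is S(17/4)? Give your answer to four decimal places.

Put M_i = S'' at the i-th knot. Here h = (1, 1, 1) and Δ = (7, -2, 3), so the interior equations h_(i-1)·M_(i-1) + 2(h_(i-1)+h_i)·M_i + h_i·M_(i+1) = 6(Δ_i − Δ_(i-1)) read
  1·M_0 + 4·M_1 + 1·M_2 = 6(Δ_1 - Δ_0) = -54
  1·M_1 + 4·M_2 + 1·M_3 = 6(Δ_2 - Δ_1) = 30
Natural end conditions: M_0 = M_3 = 0.
Forward elimination and back-substitution give M_0 = 0, M_1 = -82/5, M_2 = 58/5, M_3 = 0.
On [4, 5], S(x) = 2 - 13/15·(x - 4) + 29/5·(x - 4)² - 29/15·(x - 4)³.
With (x - 4) = 1/4: S(17/4) = 677/320.

2.1156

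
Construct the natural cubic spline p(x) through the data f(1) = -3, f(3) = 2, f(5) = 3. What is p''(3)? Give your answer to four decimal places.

-1.5000

With M_i denoting the second derivative at x_i, h_i = 2, 2, and Δ_i = (y_(i+1) − y_i)/h_i = 5/2, 1/2:
  2·M_0 + 8·M_1 + 2·M_2 = 6(Δ_1 - Δ_0) = -12
Natural end conditions: M_0 = M_2 = 0.
Solving the tridiagonal system: M_0 = 0, M_1 = -3/2, M_2 = 0.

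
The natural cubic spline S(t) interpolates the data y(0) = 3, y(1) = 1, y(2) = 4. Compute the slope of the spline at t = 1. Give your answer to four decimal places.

0.5000

Write σ_i for S''(x_i). With h_i = 1, 1 and divided differences Δ_i = -2, 3, the continuity of S' gives the tridiagonal system
  1·σ_0 + 4·σ_1 + 1·σ_2 = 6(Δ_1 - Δ_0) = 30
Natural end conditions: σ_0 = σ_2 = 0.
Solving: σ_0 = 0, σ_1 = 15/2, σ_2 = 0.
On [1, 2], S'(t) = b_1 + 2c_1·(t - 1) + 3d_1·(t - 1)² with b_1 = Δ_1 - h_1(2σ_1 + σ_2)/6 = 1/2, c_1 = σ_1/2 = 15/4, d_1 = (σ_2 - σ_1)/(6h_1) = -5/4. So S'(1) = 1/2.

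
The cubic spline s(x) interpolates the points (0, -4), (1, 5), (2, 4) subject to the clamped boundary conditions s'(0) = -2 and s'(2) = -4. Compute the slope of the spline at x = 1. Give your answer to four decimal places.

7.5000

Put m_i = s'' at the i-th knot. Here h = (1, 1) and Δ = (9, -1), so the interior equations h_(i-1)·m_(i-1) + 2(h_(i-1)+h_i)·m_i + h_i·m_(i+1) = 6(Δ_i − Δ_(i-1)) read
  1·m_0 + 4·m_1 + 1·m_2 = 6(Δ_1 - Δ_0) = -60
Clamped end conditions give two more equations: 2h_0·m_0 + h_0·m_1 = 6(Δ_0 - s'(0)) = 66 and h_1·m_1 + 2h_1·m_2 = 6(s'(2) - Δ_1) = -18.
Forward elimination and back-substitution give m_0 = 47, m_1 = -28, m_2 = 5.
On [1, 2], s'(x) = b_1 + 2c_1·(x - 1) + 3d_1·(x - 1)² with b_1 = Δ_1 - h_1(2m_1 + m_2)/6 = 15/2, c_1 = m_1/2 = -14, d_1 = (m_2 - m_1)/(6h_1) = 11/2. So s'(1) = 15/2.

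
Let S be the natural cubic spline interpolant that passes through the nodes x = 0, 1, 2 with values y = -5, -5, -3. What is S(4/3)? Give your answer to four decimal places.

-4.5185

Put M_i = S'' at the i-th knot. Here h = (1, 1) and Δ = (0, 2), so the interior equations h_(i-1)·M_(i-1) + 2(h_(i-1)+h_i)·M_i + h_i·M_(i+1) = 6(Δ_i − Δ_(i-1)) read
  1·M_0 + 4·M_1 + 1·M_2 = 6(Δ_1 - Δ_0) = 12
Natural end conditions: M_0 = M_2 = 0.
Hence M_0 = 0, M_1 = 3, M_2 = 0.
On [1, 2], S(x) = -5 + 1·(x - 1) + 3/2·(x - 1)² - 1/2·(x - 1)³.
With (x - 1) = 1/3: S(4/3) = -122/27.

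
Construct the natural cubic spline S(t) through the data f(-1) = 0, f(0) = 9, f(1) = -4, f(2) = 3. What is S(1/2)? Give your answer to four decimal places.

Let M_i = S''(x_i). Step sizes h_i = 1, 1, 1; slopes of the chords Δ_i = (y_(i+1) - y_i)/h_i = 9, -13, 7.
  1·M_0 + 4·M_1 + 1·M_2 = 6(Δ_1 - Δ_0) = -132
  1·M_1 + 4·M_2 + 1·M_3 = 6(Δ_2 - Δ_1) = 120
Natural end conditions: M_0 = M_3 = 0.
Forward elimination and back-substitution give M_0 = 0, M_1 = -216/5, M_2 = 204/5, M_3 = 0.
On [0, 1], S(t) = 9 - 27/5·t - 108/5·t² + 14·t³.
With t = 1/2: S(1/2) = 53/20.

2.6500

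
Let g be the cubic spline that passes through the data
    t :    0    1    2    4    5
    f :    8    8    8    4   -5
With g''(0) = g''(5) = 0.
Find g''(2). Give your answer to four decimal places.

0.3934

Let σ_i = g''(x_i). Step sizes h_i = 1, 1, 2, 1; slopes of the chords Δ_i = (y_(i+1) - y_i)/h_i = 0, 0, -2, -9.
  1·σ_0 + 4·σ_1 + 1·σ_2 = 6(Δ_1 - Δ_0) = 0
  1·σ_1 + 6·σ_2 + 2·σ_3 = 6(Δ_2 - Δ_1) = -12
  2·σ_2 + 6·σ_3 + 1·σ_4 = 6(Δ_3 - Δ_2) = -42
Natural end conditions: σ_0 = σ_4 = 0.
Solving the tridiagonal system: σ_0 = 0, σ_1 = -6/61, σ_2 = 24/61, σ_3 = -435/61, σ_4 = 0.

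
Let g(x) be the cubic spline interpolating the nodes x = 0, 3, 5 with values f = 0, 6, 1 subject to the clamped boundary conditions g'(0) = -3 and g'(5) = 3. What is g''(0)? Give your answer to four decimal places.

8.9000

Put m_i = g'' at the i-th knot. Here h = (3, 2) and Δ = (2, -5/2), so the interior equations h_(i-1)·m_(i-1) + 2(h_(i-1)+h_i)·m_i + h_i·m_(i+1) = 6(Δ_i − Δ_(i-1)) read
  3·m_0 + 10·m_1 + 2·m_2 = 6(Δ_1 - Δ_0) = -27
Clamped end conditions give two more equations: 2h_0·m_0 + h_0·m_1 = 6(Δ_0 - g'(0)) = 30 and h_1·m_1 + 2h_1·m_2 = 6(g'(5) - Δ_1) = 33.
Solving the tridiagonal system: m_0 = 89/10, m_1 = -39/5, m_2 = 243/20.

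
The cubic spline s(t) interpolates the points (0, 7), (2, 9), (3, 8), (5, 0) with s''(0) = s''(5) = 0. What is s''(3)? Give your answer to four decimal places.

-2.7429

Write m_i for s''(x_i). With h_i = 2, 1, 2 and divided differences Δ_i = 1, -1, -4, the continuity of s' gives the tridiagonal system
  2·m_0 + 6·m_1 + 1·m_2 = 6(Δ_1 - Δ_0) = -12
  1·m_1 + 6·m_2 + 2·m_3 = 6(Δ_2 - Δ_1) = -18
Natural end conditions: m_0 = m_3 = 0.
Hence m_0 = 0, m_1 = -54/35, m_2 = -96/35, m_3 = 0.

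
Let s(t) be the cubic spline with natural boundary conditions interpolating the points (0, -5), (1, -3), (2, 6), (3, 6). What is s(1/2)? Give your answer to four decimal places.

-4.9250

Put σ_i = s'' at the i-th knot. Here h = (1, 1, 1) and Δ = (2, 9, 0), so the interior equations h_(i-1)·σ_(i-1) + 2(h_(i-1)+h_i)·σ_i + h_i·σ_(i+1) = 6(Δ_i − Δ_(i-1)) read
  1·σ_0 + 4·σ_1 + 1·σ_2 = 6(Δ_1 - Δ_0) = 42
  1·σ_1 + 4·σ_2 + 1·σ_3 = 6(Δ_2 - Δ_1) = -54
Natural end conditions: σ_0 = σ_3 = 0.
Solving the tridiagonal system: σ_0 = 0, σ_1 = 74/5, σ_2 = -86/5, σ_3 = 0.
On [0, 1], s(t) = -5 - 7/15·t + 0·t² + 37/15·t³.
With t = 1/2: s(1/2) = -197/40.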